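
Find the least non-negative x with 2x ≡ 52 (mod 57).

26

2⁻¹ ≡ 29 (mod 57) because 2·29 = 58 = 1·57 + 1.
So x ≡ 29·52 = 1508 ≡ 26 (mod 57).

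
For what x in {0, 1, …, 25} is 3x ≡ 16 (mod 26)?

3⁻¹ ≡ 9 (mod 26) because 3·9 = 27 = 1·26 + 1.
So x ≡ 9·16 = 144 ≡ 14 (mod 26).
Check: 3·14 = 42 = 1·26 + 16.

14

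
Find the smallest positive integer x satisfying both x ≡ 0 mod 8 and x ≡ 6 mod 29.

64

x ≡ 0 (mod 8) gives x ∈ {0, 8, 16, 24, 32, 40, 48, 56, …}.
The first of these with x mod 29 = 6 is 64.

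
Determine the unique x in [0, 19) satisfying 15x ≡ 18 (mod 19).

The inverse of 15 mod 19 is 14 (since 15·14 = 210 ≡ 1).
So x ≡ 14·18 = 252 ≡ 5 (mod 19).
Check: 15·5 = 75 = 3·19 + 18.

5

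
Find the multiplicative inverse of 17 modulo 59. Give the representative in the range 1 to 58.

7

59 = 3·17 + 8
17 = 2·8 + 1
8 = 8·1 + 0
Back-substituting gives 17·7 ≡ 1 (mod 59).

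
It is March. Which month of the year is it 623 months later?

February

Dividing 623 by 12 gives quotient 51 and remainder 11.
March + 11 months → February.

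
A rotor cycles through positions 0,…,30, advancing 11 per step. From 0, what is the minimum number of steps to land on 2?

3

11⁻¹ ≡ 17 (mod 31) because 11·17 = 187 = 6·31 + 1.
Multiplying both sides by 17: x ≡ 17·2 = 34 ≡ 3 (mod 31).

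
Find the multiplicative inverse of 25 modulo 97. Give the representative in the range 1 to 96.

66

25·66 = 1650 = 17·97 + 1, so 25⁻¹ ≡ 66 (mod 97).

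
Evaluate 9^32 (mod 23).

By repeated squaring mod 23: 9^1≡9, 9^2≡12, 9^4≡6, 9^8≡13, 9^16≡8, 9^32≡18.
32 = 32, so 9^32 ≡ 18 ≡ 18 (mod 23).

18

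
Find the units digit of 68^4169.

The units digit of 68^n cycles with period 4: 8, 4, 2, 6, …
4169 mod 4 = 1, so the last digit matches 8^1 = 8.

8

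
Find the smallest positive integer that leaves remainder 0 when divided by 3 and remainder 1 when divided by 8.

9

x ≡ 0 (mod 3) gives x ∈ {0, 3, 6, 9}.
The first of these with x mod 8 = 1 is 9.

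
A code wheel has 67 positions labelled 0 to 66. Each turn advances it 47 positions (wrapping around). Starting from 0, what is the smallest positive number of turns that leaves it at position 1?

47·10 = 470 = 7·67 + 1, so 47⁻¹ ≡ 10 (mod 67).

10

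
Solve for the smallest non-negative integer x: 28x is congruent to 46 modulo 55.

28⁻¹ ≡ 2 (mod 55) because 28·2 = 56 = 1·55 + 1.
Multiplying both sides by 2: x ≡ 2·46 = 92 ≡ 37 (mod 55).

37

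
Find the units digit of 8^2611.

The units digit of 8^n cycles with period 4: 8, 4, 2, 6, …
2611 leaves remainder 3 on division by 4, so 8^2611 ends in 2.

2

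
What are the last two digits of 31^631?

By repeated squaring mod 100: 31^1≡31, 31^2≡61, 31^4≡21, 31^8≡41, 31^16≡81, 31^32≡61, 31^64≡21, 31^128≡41, 31^256≡81, 31^512≡61.
Since 631 = 1 + 2 + 4 + 16 + 32 + 64 + 512 in binary, 31^631 ≡ 31·61·21·81·61·21·61 ≡ 31 (mod 100).

31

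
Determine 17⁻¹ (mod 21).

21 = 1·17 + 4
17 = 4·4 + 1
4 = 4·1 + 0
Back-substituting gives 17·5 ≡ 1 (mod 21).

5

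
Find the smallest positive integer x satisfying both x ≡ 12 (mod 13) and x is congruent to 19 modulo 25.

Since 25·12 ≡ 1 (mod 13), take x = 19 + 25·((12−19)·12 mod 13) = 19 + 25·7 = 194.
Check: 194 mod 13 = 12, 194 mod 25 = 19.

194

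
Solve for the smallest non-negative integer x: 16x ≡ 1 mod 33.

The inverse of 16 mod 33 is 31 (since 16·31 = 496 ≡ 1).
So x ≡ 31·1 = 31 ≡ 31 (mod 33).

31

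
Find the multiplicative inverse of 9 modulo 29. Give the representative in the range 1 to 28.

9·13 = 117 = 4·29 + 1, so 9⁻¹ ≡ 13 (mod 29).

13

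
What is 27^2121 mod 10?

7

Last digits of 7^n: 7, 9, 3, 1 (period 4).
2121 leaves remainder 1 on division by 4, so 27^2121 ends in 7.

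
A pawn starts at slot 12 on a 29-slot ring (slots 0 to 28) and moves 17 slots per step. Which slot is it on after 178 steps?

22

178·17 = 3026.
Dividing 3026 by 29 gives quotient 104 and remainder 10.
(12 + 10) mod 29 = 22.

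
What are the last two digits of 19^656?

81

By repeated squaring mod 100: 19^1≡19, 19^2≡61, 19^4≡21, 19^8≡41, 19^16≡81, 19^32≡61, 19^64≡21, 19^128≡41, 19^256≡81, 19^512≡61.
656 = 16 + 128 + 512, so 19^656 ≡ 81·41·61 ≡ 81 (mod 100).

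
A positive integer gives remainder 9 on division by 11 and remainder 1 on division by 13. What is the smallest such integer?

53

x ≡ 9 (mod 11) gives x ∈ {9, 20, 31, 42, 53}.
The first of these with x mod 13 = 1 is 53.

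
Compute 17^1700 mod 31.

5

Successive squares of 17 mod 31: 17^1≡17, 17^2≡10, 17^4≡7, 17^8≡18, 17^16≡14, 17^32≡10, 17^64≡7, 17^128≡18, 17^256≡14, 17^512≡10, 17^1024≡7.
Since 1700 = 4 + 32 + 128 + 512 + 1024 in binary, 17^1700 ≡ 7·10·18·10·7 ≡ 5 (mod 31).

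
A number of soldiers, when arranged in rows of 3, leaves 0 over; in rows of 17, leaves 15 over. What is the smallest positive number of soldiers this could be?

15

Since 17·2 ≡ 1 (mod 3), take x = 15 + 17·((0−15)·2 mod 3) = 15 + 17·0 = 15.
Check: 15 mod 3 = 0, 15 mod 17 = 15.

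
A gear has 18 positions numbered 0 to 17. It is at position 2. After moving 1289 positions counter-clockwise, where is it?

9

1289 mod 18 = 11 (since 71·18 = 1278).
(2 − 11) mod 18 = 9.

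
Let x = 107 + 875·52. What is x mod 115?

875·52 = 45500.
45500 − 395·115 = 75, so 45500 ≡ 75 (mod 115).
(107 + 75) mod 115 = 67.

67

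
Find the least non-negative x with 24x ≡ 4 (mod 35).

6

The inverse of 24 mod 35 is 19 (since 24·19 = 456 ≡ 1).
So x ≡ 19·4 = 76 ≡ 6 (mod 35).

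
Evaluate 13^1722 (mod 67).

Successive squares of 13 mod 67: 13^1≡13, 13^2≡35, 13^4≡19, 13^8≡26, 13^16≡6, 13^32≡36, 13^64≡23, 13^128≡60, 13^256≡49, 13^512≡56, 13^1024≡54.
1722 = 2 + 8 + 16 + 32 + 128 + 512 + 1024, so 13^1722 ≡ 35·26·6·36·60·56·54 ≡ 62 (mod 67).

62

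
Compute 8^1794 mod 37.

Successive squares of 8 mod 37: 8^1≡8, 8^2≡27, 8^4≡26, 8^8≡10, 8^16≡26, 8^32≡10, 8^64≡26, 8^128≡10, 8^256≡26, 8^512≡10, 8^1024≡26.
1794 = 2 + 256 + 512 + 1024, so 8^1794 ≡ 27·26·10·26 ≡ 36 (mod 37).

36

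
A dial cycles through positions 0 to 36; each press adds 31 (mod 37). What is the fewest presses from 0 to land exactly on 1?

31·6 = 186 = 5·37 + 1, so 31⁻¹ ≡ 6 (mod 37).

6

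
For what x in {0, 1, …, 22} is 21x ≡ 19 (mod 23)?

2

21⁻¹ ≡ 11 (mod 23) because 21·11 = 231 = 10·23 + 1.
Multiplying both sides by 11: x ≡ 11·19 = 209 ≡ 2 (mod 23).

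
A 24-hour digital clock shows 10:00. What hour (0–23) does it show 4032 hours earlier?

4032 = 168·24 + 0, so 4032 mod 24 = 0.
(10 − 0) mod 24 = 10.

10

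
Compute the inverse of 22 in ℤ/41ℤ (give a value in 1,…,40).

22·28 = 616 = 15·41 + 1, so 22⁻¹ ≡ 28 (mod 41).

28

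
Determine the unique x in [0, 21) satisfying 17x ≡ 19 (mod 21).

The inverse of 17 mod 21 is 5 (since 17·5 = 85 ≡ 1).
Multiplying both sides by 5: x ≡ 5·19 = 95 ≡ 11 (mod 21).
Check: 17·11 = 187 = 8·21 + 19.

11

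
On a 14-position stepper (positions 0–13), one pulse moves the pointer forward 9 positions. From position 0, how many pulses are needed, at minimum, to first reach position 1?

11

14 = 1·9 + 5
9 = 1·5 + 4
5 = 1·4 + 1
4 = 4·1 + 0
Back-substituting gives 9·11 ≡ 1 (mod 14).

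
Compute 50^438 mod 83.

36

Successive squares of 50 mod 83: 50^1≡50, 50^2≡10, 50^4≡17, 50^8≡40, 50^16≡23, 50^32≡31, 50^64≡48, 50^128≡63, 50^256≡68.
438 = 2 + 4 + 16 + 32 + 128 + 256, so 50^438 ≡ 10·17·23·31·63·68 ≡ 36 (mod 83).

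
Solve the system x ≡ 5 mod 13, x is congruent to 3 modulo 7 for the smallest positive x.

31

Since 7·2 ≡ 1 (mod 13), take x = 3 + 7·((5−3)·2 mod 13) = 3 + 7·4 = 31.
Check: 31 mod 13 = 5, 31 mod 7 = 3.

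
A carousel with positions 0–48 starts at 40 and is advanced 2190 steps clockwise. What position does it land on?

2190 = 44·49 + 34, so 2190 mod 49 = 34.
(40 + 34) mod 49 = 25.

25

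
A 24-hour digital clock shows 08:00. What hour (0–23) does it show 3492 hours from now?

20

3492 mod 24 = 12 (since 145·24 = 3480).
(8 + 12) mod 24 = 20.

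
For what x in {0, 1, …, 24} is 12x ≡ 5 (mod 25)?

12⁻¹ ≡ 23 (mod 25) because 12·23 = 276 = 11·25 + 1.
So x ≡ 23·5 = 115 ≡ 15 (mod 25).
Check: 12·15 = 180 = 7·25 + 5.

15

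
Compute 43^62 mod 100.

Successive squares of 43 mod 100: 43^1≡43, 43^2≡49, 43^4≡1, 43^8≡1, 43^16≡1, 43^32≡1.
62 = 2 + 4 + 8 + 16 + 32, so 43^62 ≡ 49·1·1·1·1 ≡ 49 (mod 100).

49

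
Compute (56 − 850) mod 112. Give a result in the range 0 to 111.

850 = 7·112 + 66, so 850 mod 112 = 66.
(56 − 66) mod 112 = 102.

102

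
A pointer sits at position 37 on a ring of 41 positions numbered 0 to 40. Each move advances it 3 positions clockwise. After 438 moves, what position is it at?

438·3 = 1314.
1314 − 32·41 = 2, so 1314 ≡ 2 (mod 41).
(37 + 2) mod 41 = 39.

39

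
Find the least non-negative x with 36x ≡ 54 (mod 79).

The inverse of 36 mod 79 is 11 (since 36·11 = 396 ≡ 1).
So x ≡ 11·54 = 594 ≡ 41 (mod 79).
Check: 36·41 = 1476 = 18·79 + 54.

41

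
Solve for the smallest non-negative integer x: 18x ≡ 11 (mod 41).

12

18⁻¹ ≡ 16 (mod 41) because 18·16 = 288 = 7·41 + 1.
So x ≡ 16·11 = 176 ≡ 12 (mod 41).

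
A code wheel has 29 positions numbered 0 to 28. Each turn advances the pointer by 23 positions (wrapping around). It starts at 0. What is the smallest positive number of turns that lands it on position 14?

17

The inverse of 23 mod 29 is 24 (since 23·24 = 552 ≡ 1).
So x ≡ 24·14 = 336 ≡ 17 (mod 29).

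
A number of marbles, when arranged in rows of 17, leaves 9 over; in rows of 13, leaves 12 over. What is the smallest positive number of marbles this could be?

77

Since 13·4 ≡ 1 (mod 17), take x = 12 + 13·((9−12)·4 mod 17) = 12 + 13·5 = 77.
Check: 77 mod 17 = 9, 77 mod 13 = 12.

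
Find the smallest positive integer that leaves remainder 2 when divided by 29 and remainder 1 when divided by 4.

Since 4·22 ≡ 1 (mod 29), take x = 1 + 4·((2−1)·22 mod 29) = 1 + 4·22 = 89.
Check: 89 mod 29 = 2, 89 mod 4 = 1.

89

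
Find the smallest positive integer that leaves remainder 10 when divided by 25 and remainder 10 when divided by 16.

10

x ≡ 10 (mod 16) gives x ∈ {10}.
The first of these with x mod 25 = 10 is 10.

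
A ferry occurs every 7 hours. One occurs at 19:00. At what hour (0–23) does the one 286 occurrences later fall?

5

286·7 = 2002.
Dividing 2002 by 24 gives quotient 83 and remainder 10.
(19 + 10) mod 24 = 5.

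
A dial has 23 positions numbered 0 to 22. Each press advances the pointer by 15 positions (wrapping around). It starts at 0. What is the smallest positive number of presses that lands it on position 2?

15⁻¹ ≡ 20 (mod 23) because 15·20 = 300 = 13·23 + 1.
So x ≡ 20·2 = 40 ≡ 17 (mod 23).

17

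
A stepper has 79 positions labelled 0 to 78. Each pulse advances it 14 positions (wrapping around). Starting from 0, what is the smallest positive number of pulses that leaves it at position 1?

79 = 5·14 + 9
14 = 1·9 + 5
9 = 1·5 + 4
5 = 1·4 + 1
4 = 4·1 + 0
Back-substituting gives 14·17 ≡ 1 (mod 79).

17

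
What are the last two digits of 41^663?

By repeated squaring mod 100: 41^1≡41, 41^2≡81, 41^4≡61, 41^8≡21, 41^16≡41, 41^32≡81, 41^64≡61, 41^128≡21, 41^256≡41, 41^512≡81.
663 = 1 + 2 + 4 + 16 + 128 + 512, so 41^663 ≡ 41·81·61·41·21·81 ≡ 21 (mod 100).

21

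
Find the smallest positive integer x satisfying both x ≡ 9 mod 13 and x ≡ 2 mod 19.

230

Since 19·11 ≡ 1 (mod 13), take x = 2 + 19·((9−2)·11 mod 13) = 2 + 19·12 = 230.
Check: 230 mod 13 = 9, 230 mod 19 = 2.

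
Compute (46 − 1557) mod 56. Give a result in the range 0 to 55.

1

1557 − 27·56 = 45, so 1557 ≡ 45 (mod 56).
(46 − 45) mod 56 = 1.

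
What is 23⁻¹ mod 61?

8

61 = 2·23 + 15
23 = 1·15 + 8
15 = 1·8 + 7
8 = 1·7 + 1
7 = 7·1 + 0
Back-substituting gives 23·8 ≡ 1 (mod 61).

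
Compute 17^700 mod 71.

1

Successive squares of 17 mod 71: 17^1≡17, 17^2≡5, 17^4≡25, 17^8≡57, 17^16≡54, 17^32≡5, 17^64≡25, 17^128≡57, 17^256≡54, 17^512≡5.
Since 700 = 4 + 8 + 16 + 32 + 128 + 512 in binary, 17^700 ≡ 25·57·54·5·57·5 ≡ 1 (mod 71).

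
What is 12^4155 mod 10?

The units digit of 12^n cycles with period 4: 2, 4, 8, 6, …
4155 leaves remainder 3 on division by 4, so 12^4155 ends in 8.

8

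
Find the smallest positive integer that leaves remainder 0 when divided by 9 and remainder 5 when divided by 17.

90

Since 17·8 ≡ 1 (mod 9), take x = 5 + 17·((0−5)·8 mod 9) = 5 + 17·5 = 90.
Check: 90 mod 9 = 0, 90 mod 17 = 5.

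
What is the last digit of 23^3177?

3

Powers of 3 mod 10 repeat with period 4: 3, 9, 7, 1.
3177 leaves remainder 1 on division by 4, so 23^3177 ends in 3.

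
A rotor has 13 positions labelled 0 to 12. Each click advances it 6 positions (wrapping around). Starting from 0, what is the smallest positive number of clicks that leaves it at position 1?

13 = 2·6 + 1
6 = 6·1 + 0
Back-substituting gives 6·11 ≡ 1 (mod 13).

11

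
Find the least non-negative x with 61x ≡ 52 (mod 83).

The inverse of 61 mod 83 is 49 (since 61·49 = 2989 ≡ 1).
Multiplying both sides by 49: x ≡ 49·52 = 2548 ≡ 58 (mod 83).

58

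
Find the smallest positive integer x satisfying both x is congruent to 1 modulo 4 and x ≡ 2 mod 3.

x ≡ 2 (mod 3) gives x ∈ {2, 5}.
The first of these with x mod 4 = 1 is 5.

5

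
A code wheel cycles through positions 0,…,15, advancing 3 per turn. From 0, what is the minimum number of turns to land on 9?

The inverse of 3 mod 16 is 11 (since 3·11 = 33 ≡ 1).
So x ≡ 11·9 = 99 ≡ 3 (mod 16).

3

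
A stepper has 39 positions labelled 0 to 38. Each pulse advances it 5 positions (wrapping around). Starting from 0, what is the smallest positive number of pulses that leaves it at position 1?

39 = 7·5 + 4
5 = 1·4 + 1
4 = 4·1 + 0
Back-substituting gives 5·8 ≡ 1 (mod 39).

8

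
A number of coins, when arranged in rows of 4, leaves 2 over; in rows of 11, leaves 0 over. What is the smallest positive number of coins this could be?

x ≡ 2 (mod 4) gives x ∈ {2, 6, 10, 14, 18, 22}.
The first of these with x mod 11 = 0 is 22.

22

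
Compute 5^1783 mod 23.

By repeated squaring mod 23: 5^1≡5, 5^2≡2, 5^4≡4, 5^8≡16, 5^16≡3, 5^32≡9, 5^64≡12, 5^128≡6, 5^256≡13, 5^512≡8, 5^1024≡18.
1783 = 1 + 2 + 4 + 16 + 32 + 64 + 128 + 512 + 1024, so 5^1783 ≡ 5·2·4·3·9·12·6·8·18 ≡ 5 (mod 23).

5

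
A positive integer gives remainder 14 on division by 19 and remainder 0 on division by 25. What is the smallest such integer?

x ≡ 14 (mod 19) gives x ∈ {14, 33, 52, 71, 90, 109, 128, 147, …}.
The first of these with x mod 25 = 0 is 375.

375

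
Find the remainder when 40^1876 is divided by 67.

24

Successive squares of 40 mod 67: 40^1≡40, 40^2≡59, 40^4≡64, 40^8≡9, 40^16≡14, 40^32≡62, 40^64≡25, 40^128≡22, 40^256≡15, 40^512≡24, 40^1024≡40.
1876 = 4 + 16 + 64 + 256 + 512 + 1024, so 40^1876 ≡ 64·14·25·15·24·40 ≡ 24 (mod 67).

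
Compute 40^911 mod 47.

Square-and-reduce mod 47: 40^1≡40, 40^2≡2, 40^4≡4, 40^8≡16, 40^16≡21, 40^32≡18, 40^64≡42, 40^128≡25, 40^256≡14, 40^512≡8.
911 = 1 + 2 + 4 + 8 + 128 + 256 + 512, so 40^911 ≡ 40·2·4·16·25·14·8 ≡ 13 (mod 47).

13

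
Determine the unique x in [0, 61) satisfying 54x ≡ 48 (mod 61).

54⁻¹ ≡ 26 (mod 61) because 54·26 = 1404 = 23·61 + 1.
Multiplying both sides by 26: x ≡ 26·48 = 1248 ≡ 28 (mod 61).

28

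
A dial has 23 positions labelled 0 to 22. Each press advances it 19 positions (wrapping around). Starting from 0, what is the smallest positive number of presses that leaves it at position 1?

19·17 = 323 = 14·23 + 1, so 19⁻¹ ≡ 17 (mod 23).

17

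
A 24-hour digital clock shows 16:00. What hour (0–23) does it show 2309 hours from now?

21

2309 − 96·24 = 5, so 2309 ≡ 5 (mod 24).
(16 + 5) mod 24 = 21.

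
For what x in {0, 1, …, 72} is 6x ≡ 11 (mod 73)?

14

The inverse of 6 mod 73 is 61 (since 6·61 = 366 ≡ 1).
So x ≡ 61·11 = 671 ≡ 14 (mod 73).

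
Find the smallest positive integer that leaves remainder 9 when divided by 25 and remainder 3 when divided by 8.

59

Since 8·22 ≡ 1 (mod 25), take x = 3 + 8·((9−3)·22 mod 25) = 3 + 8·7 = 59.
Check: 59 mod 25 = 9, 59 mod 8 = 3.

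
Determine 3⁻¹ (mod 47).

16

3·16 = 48 = 1·47 + 1, so 3⁻¹ ≡ 16 (mod 47).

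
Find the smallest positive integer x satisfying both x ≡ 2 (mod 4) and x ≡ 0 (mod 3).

Since 3·3 ≡ 1 (mod 4), take x = 0 + 3·((2−0)·3 mod 4) = 0 + 3·2 = 6.
Check: 6 mod 4 = 2, 6 mod 3 = 0.

6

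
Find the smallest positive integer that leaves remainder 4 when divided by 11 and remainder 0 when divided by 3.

Since 3·4 ≡ 1 (mod 11), take x = 0 + 3·((4−0)·4 mod 11) = 0 + 3·5 = 15.
Check: 15 mod 11 = 4, 15 mod 3 = 0.

15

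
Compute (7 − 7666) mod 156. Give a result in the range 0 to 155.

7666 mod 156 = 22 (since 49·156 = 7644).
(7 − 22) mod 156 = 141.

141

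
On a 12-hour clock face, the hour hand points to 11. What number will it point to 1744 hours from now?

1744 = 145·12 + 4, so 1744 mod 12 = 4.
11 + 4 → 3 on a 12-hour dial.

3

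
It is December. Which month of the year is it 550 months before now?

Dividing 550 by 12 gives quotient 45 and remainder 10.
December − 10 months → February.

February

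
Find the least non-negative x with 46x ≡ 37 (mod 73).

50

The inverse of 46 mod 73 is 27 (since 46·27 = 1242 ≡ 1).
Multiplying both sides by 27: x ≡ 27·37 = 999 ≡ 50 (mod 73).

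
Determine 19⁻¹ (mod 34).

9

19·9 = 171 = 5·34 + 1, so 19⁻¹ ≡ 9 (mod 34).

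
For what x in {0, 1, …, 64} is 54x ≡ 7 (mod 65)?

The inverse of 54 mod 65 is 59 (since 54·59 = 3186 ≡ 1).
So x ≡ 59·7 = 413 ≡ 23 (mod 65).
Check: 54·23 = 1242 = 19·65 + 7.

23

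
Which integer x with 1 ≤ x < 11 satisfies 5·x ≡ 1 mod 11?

9

5·9 = 45 = 4·11 + 1, so 5⁻¹ ≡ 9 (mod 11).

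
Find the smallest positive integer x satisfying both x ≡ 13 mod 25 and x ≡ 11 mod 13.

Since 13·2 ≡ 1 (mod 25), take x = 11 + 13·((13−11)·2 mod 25) = 11 + 13·4 = 63.
Check: 63 mod 25 = 13, 63 mod 13 = 11.

63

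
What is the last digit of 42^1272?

6

The units digit of 42^n cycles with period 4: 2, 4, 8, 6, …
1272 mod 4 = 0, so the last digit matches 2^4 = 6.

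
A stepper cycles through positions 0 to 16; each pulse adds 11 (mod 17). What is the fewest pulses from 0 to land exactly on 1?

14

11·14 = 154 = 9·17 + 1, so 11⁻¹ ≡ 14 (mod 17).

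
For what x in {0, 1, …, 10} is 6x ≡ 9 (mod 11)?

7

The inverse of 6 mod 11 is 2 (since 6·2 = 12 ≡ 1).
Multiplying both sides by 2: x ≡ 2·9 = 18 ≡ 7 (mod 11).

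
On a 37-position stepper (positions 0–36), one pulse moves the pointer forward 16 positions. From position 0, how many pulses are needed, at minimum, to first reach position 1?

7

16·7 = 112 = 3·37 + 1, so 16⁻¹ ≡ 7 (mod 37).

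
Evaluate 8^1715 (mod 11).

By repeated squaring mod 11: 8^1≡8, 8^2≡9, 8^4≡4, 8^8≡5, 8^16≡3, 8^32≡9, 8^64≡4, 8^128≡5, 8^256≡3, 8^512≡9, 8^1024≡4.
1715 = 1 + 2 + 16 + 32 + 128 + 512 + 1024, so 8^1715 ≡ 8·9·3·9·5·9·4 ≡ 10 (mod 11).

10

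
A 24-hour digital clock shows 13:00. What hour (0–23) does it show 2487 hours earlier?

Dividing 2487 by 24 gives quotient 103 and remainder 15.
(13 − 15) mod 24 = 22.

22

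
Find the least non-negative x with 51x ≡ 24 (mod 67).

32

The inverse of 51 mod 67 is 46 (since 51·46 = 2346 ≡ 1).
So x ≡ 46·24 = 1104 ≡ 32 (mod 67).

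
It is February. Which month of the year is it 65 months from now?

July

65 mod 12 = 5 (since 5·12 = 60).
February + 5 months → July.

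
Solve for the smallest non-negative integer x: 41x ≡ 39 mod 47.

17

41⁻¹ ≡ 39 (mod 47) because 41·39 = 1599 = 34·47 + 1.
Multiplying both sides by 39: x ≡ 39·39 = 1521 ≡ 17 (mod 47).
Check: 41·17 = 697 = 14·47 + 39.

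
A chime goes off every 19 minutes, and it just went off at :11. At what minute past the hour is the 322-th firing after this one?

322·19 = 6118.
Dividing 6118 by 60 gives quotient 101 and remainder 58.
(11 + 58) mod 60 = 9.

9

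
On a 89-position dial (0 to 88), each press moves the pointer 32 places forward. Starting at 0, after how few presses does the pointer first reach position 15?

70

32⁻¹ ≡ 64 (mod 89) because 32·64 = 2048 = 23·89 + 1.
So x ≡ 64·15 = 960 ≡ 70 (mod 89).
Check: 32·70 = 2240 = 25·89 + 15.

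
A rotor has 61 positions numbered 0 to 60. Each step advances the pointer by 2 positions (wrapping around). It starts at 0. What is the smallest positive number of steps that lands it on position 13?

The inverse of 2 mod 61 is 31 (since 2·31 = 62 ≡ 1).
Multiplying both sides by 31: x ≡ 31·13 = 403 ≡ 37 (mod 61).
Check: 2·37 = 74 = 1·61 + 13.

37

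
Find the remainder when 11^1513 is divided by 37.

11

By repeated squaring mod 37: 11^1≡11, 11^2≡10, 11^4≡26, 11^8≡10, 11^16≡26, 11^32≡10, 11^64≡26, 11^128≡10, 11^256≡26, 11^512≡10, 11^1024≡26.
Since 1513 = 1 + 8 + 32 + 64 + 128 + 256 + 1024 in binary, 11^1513 ≡ 11·10·10·26·10·26·26 ≡ 11 (mod 37).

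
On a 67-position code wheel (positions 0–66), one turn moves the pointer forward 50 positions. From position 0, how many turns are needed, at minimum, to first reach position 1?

67 = 1·50 + 17
50 = 2·17 + 16
17 = 1·16 + 1
16 = 16·1 + 0
Back-substituting gives 50·63 ≡ 1 (mod 67).

63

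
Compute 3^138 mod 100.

By repeated squaring mod 100: 3^1≡3, 3^2≡9, 3^4≡81, 3^8≡61, 3^16≡21, 3^32≡41, 3^64≡81, 3^128≡61.
Since 138 = 2 + 8 + 128 in binary, 3^138 ≡ 9·61·61 ≡ 89 (mod 100).

89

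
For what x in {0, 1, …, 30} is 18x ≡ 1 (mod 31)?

19

18⁻¹ ≡ 19 (mod 31) because 18·19 = 342 = 11·31 + 1.
Multiplying both sides by 19: x ≡ 19·1 = 19 ≡ 19 (mod 31).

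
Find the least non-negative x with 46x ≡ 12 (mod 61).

The inverse of 46 mod 61 is 4 (since 46·4 = 184 ≡ 1).
So x ≡ 4·12 = 48 ≡ 48 (mod 61).
Check: 46·48 = 2208 = 36·61 + 12.

48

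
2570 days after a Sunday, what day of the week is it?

Dividing 2570 by 7 gives quotient 367 and remainder 1.
Sunday + 1 day → Monday.

Monday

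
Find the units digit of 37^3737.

Powers of 7 mod 10 repeat with period 4: 7, 9, 3, 1.
3737 leaves remainder 1 on division by 4, so 37^3737 ends in 7.

7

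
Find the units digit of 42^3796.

6

The units digit of 42^n cycles with period 4: 2, 4, 8, 6, …
3796 mod 4 = 0, so the last digit matches 2^4 = 6.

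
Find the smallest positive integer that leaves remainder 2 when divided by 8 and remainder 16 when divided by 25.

Since 25·1 ≡ 1 (mod 8), take x = 16 + 25·((2−16)·1 mod 8) = 16 + 25·2 = 66.
Check: 66 mod 8 = 2, 66 mod 25 = 16.

66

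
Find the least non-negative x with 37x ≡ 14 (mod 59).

53

The inverse of 37 mod 59 is 8 (since 37·8 = 296 ≡ 1).
Multiplying both sides by 8: x ≡ 8·14 = 112 ≡ 53 (mod 59).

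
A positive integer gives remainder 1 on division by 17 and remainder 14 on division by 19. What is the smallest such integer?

52

Since 19·9 ≡ 1 (mod 17), take x = 14 + 19·((1−14)·9 mod 17) = 14 + 19·2 = 52.
Check: 52 mod 17 = 1, 52 mod 19 = 14.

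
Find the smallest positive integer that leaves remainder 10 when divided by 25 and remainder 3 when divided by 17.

Since 17·3 ≡ 1 (mod 25), take x = 3 + 17·((10−3)·3 mod 25) = 3 + 17·21 = 360.
Check: 360 mod 25 = 10, 360 mod 17 = 3.

360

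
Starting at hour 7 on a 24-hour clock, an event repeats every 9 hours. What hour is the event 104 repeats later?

104·9 = 936.
936 = 39·24 + 0, so 936 mod 24 = 0.
(7 + 0) mod 24 = 7.

7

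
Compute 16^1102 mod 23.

By repeated squaring mod 23: 16^1≡16, 16^2≡3, 16^4≡9, 16^8≡12, 16^16≡6, 16^32≡13, 16^64≡8, 16^128≡18, 16^256≡2, 16^512≡4, 16^1024≡16.
1102 = 2 + 4 + 8 + 64 + 1024, so 16^1102 ≡ 3·9·12·8·16 ≡ 3 (mod 23).

3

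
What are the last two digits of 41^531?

41

Square-and-reduce mod 100: 41^1≡41, 41^2≡81, 41^4≡61, 41^8≡21, 41^16≡41, 41^32≡81, 41^64≡61, 41^128≡21, 41^256≡41, 41^512≡81.
Since 531 = 1 + 2 + 16 + 512 in binary, 41^531 ≡ 41·81·41·81 ≡ 41 (mod 100).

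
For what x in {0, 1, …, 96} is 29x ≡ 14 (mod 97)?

29⁻¹ ≡ 87 (mod 97) because 29·87 = 2523 = 26·97 + 1.
So x ≡ 87·14 = 1218 ≡ 54 (mod 97).
Check: 29·54 = 1566 = 16·97 + 14.

54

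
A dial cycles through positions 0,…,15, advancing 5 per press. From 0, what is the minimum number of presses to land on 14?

6

5⁻¹ ≡ 13 (mod 16) because 5·13 = 65 = 4·16 + 1.
Multiplying both sides by 13: x ≡ 13·14 = 182 ≡ 6 (mod 16).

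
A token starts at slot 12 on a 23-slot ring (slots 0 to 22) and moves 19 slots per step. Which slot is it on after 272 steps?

5

272·19 = 5168.
5168 − 224·23 = 16, so 5168 ≡ 16 (mod 23).
(12 + 16) mod 23 = 5.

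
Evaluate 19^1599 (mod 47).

13

Successive squares of 19 mod 47: 19^1≡19, 19^2≡32, 19^4≡37, 19^8≡6, 19^16≡36, 19^32≡27, 19^64≡24, 19^128≡12, 19^256≡3, 19^512≡9, 19^1024≡34.
Since 1599 = 1 + 2 + 4 + 8 + 16 + 32 + 512 + 1024 in binary, 19^1599 ≡ 19·32·37·6·36·27·9·34 ≡ 13 (mod 47).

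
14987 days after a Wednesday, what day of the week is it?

Wednesday

14987 − 2141·7 = 0, so 14987 ≡ 0 (mod 7).
Wednesday + 0 days → Wednesday.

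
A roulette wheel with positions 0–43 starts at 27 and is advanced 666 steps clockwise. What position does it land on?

666 mod 44 = 6 (since 15·44 = 660).
(27 + 6) mod 44 = 33.

33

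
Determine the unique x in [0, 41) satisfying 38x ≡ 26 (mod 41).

5

38⁻¹ ≡ 27 (mod 41) because 38·27 = 1026 = 25·41 + 1.
Multiplying both sides by 27: x ≡ 27·26 = 702 ≡ 5 (mod 41).
Check: 38·5 = 190 = 4·41 + 26.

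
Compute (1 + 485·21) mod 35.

1

485·21 = 10185.
10185 mod 35 = 0 (since 291·35 = 10185).
(1 + 0) mod 35 = 1.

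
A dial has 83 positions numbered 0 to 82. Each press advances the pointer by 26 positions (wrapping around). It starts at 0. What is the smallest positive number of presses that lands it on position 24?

26⁻¹ ≡ 16 (mod 83) because 26·16 = 416 = 5·83 + 1.
So x ≡ 16·24 = 384 ≡ 52 (mod 83).

52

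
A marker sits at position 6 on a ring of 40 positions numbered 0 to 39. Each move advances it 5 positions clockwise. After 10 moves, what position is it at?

16

10·5 = 50.
50 − 1·40 = 10, so 50 ≡ 10 (mod 40).
(6 + 10) mod 40 = 16.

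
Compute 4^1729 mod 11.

3

By repeated squaring mod 11: 4^1≡4, 4^2≡5, 4^4≡3, 4^8≡9, 4^16≡4, 4^32≡5, 4^64≡3, 4^128≡9, 4^256≡4, 4^512≡5, 4^1024≡3.
1729 = 1 + 64 + 128 + 512 + 1024, so 4^1729 ≡ 4·3·9·5·3 ≡ 3 (mod 11).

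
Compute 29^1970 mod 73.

Square-and-reduce mod 73: 29^1≡29, 29^2≡38, 29^4≡57, 29^8≡37, 29^16≡55, 29^32≡32, 29^64≡2, 29^128≡4, 29^256≡16, 29^512≡37, 29^1024≡55.
1970 = 2 + 16 + 32 + 128 + 256 + 512 + 1024, so 29^1970 ≡ 38·55·32·4·16·37·55 ≡ 23 (mod 73).

23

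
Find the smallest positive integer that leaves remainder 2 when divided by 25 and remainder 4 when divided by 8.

x ≡ 4 (mod 8) gives x ∈ {4, 12, 20, 28, 36, 44, 52}.
The first of these with x mod 25 = 2 is 52.

52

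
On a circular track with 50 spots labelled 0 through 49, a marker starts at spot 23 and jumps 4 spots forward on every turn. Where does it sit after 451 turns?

451·4 = 1804.
Dividing 1804 by 50 gives quotient 36 and remainder 4.
(23 + 4) mod 50 = 27.

27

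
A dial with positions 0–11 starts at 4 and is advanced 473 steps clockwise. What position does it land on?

9

473 mod 12 = 5 (since 39·12 = 468).
(4 + 5) mod 12 = 9.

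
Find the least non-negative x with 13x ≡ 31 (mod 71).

57

13⁻¹ ≡ 11 (mod 71) because 13·11 = 143 = 2·71 + 1.
So x ≡ 11·31 = 341 ≡ 57 (mod 71).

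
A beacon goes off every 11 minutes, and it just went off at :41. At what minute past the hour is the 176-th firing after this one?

176·11 = 1936.
Dividing 1936 by 60 gives quotient 32 and remainder 16.
(41 + 16) mod 60 = 57.

57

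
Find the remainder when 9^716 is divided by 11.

By repeated squaring mod 11: 9^1≡9, 9^2≡4, 9^4≡5, 9^8≡3, 9^16≡9, 9^32≡4, 9^64≡5, 9^128≡3, 9^256≡9, 9^512≡4.
Since 716 = 4 + 8 + 64 + 128 + 512 in binary, 9^716 ≡ 5·3·5·3·4 ≡ 9 (mod 11).

9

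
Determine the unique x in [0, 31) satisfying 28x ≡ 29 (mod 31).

The inverse of 28 mod 31 is 10 (since 28·10 = 280 ≡ 1).
Multiplying both sides by 10: x ≡ 10·29 = 290 ≡ 11 (mod 31).
Check: 28·11 = 308 = 9·31 + 29.

11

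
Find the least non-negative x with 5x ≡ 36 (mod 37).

5⁻¹ ≡ 15 (mod 37) because 5·15 = 75 = 2·37 + 1.
Multiplying both sides by 15: x ≡ 15·36 = 540 ≡ 22 (mod 37).

22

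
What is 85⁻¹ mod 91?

15

91 = 1·85 + 6
85 = 14·6 + 1
6 = 6·1 + 0
Back-substituting gives 85·15 ≡ 1 (mod 91).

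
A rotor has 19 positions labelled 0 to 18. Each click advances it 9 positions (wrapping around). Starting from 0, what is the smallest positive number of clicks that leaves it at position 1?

17

9·17 = 153 = 8·19 + 1, so 9⁻¹ ≡ 17 (mod 19).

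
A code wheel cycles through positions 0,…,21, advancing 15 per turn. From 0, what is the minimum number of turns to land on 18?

15⁻¹ ≡ 3 (mod 22) because 15·3 = 45 = 2·22 + 1.
So x ≡ 3·18 = 54 ≡ 10 (mod 22).

10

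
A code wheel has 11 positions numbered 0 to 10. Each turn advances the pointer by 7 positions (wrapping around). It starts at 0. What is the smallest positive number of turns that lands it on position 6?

4

7⁻¹ ≡ 8 (mod 11) because 7·8 = 56 = 5·11 + 1.
So x ≡ 8·6 = 48 ≡ 4 (mod 11).
Check: 7·4 = 28 = 2·11 + 6.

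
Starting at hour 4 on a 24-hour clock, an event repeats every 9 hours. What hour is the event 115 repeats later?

115·9 = 1035.
Dividing 1035 by 24 gives quotient 43 and remainder 3.
(4 + 3) mod 24 = 7.

7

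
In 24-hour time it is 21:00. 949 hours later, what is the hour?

Dividing 949 by 24 gives quotient 39 and remainder 13.
(21 + 13) mod 24 = 10.

10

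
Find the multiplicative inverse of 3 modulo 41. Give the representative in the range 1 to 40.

3·14 = 42 = 1·41 + 1, so 3⁻¹ ≡ 14 (mod 41).

14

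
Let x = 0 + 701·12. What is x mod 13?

1

701·12 = 8412.
8412 − 647·13 = 1, so 8412 ≡ 1 (mod 13).
(0 + 1) mod 13 = 1.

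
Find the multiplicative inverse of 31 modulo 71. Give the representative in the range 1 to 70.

55

31·55 = 1705 = 24·71 + 1, so 31⁻¹ ≡ 55 (mod 71).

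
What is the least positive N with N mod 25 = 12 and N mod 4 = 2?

Since 4·19 ≡ 1 (mod 25), take x = 2 + 4·((12−2)·19 mod 25) = 2 + 4·15 = 62.
Check: 62 mod 25 = 12, 62 mod 4 = 2.

62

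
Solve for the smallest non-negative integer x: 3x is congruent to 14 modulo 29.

The inverse of 3 mod 29 is 10 (since 3·10 = 30 ≡ 1).
Multiplying both sides by 10: x ≡ 10·14 = 140 ≡ 24 (mod 29).
Check: 3·24 = 72 = 2·29 + 14.

24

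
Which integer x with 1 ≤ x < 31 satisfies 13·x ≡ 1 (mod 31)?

12

13·12 = 156 = 5·31 + 1, so 13⁻¹ ≡ 12 (mod 31).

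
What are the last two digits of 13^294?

89

Successive squares of 13 mod 100: 13^1≡13, 13^2≡69, 13^4≡61, 13^8≡21, 13^16≡41, 13^32≡81, 13^64≡61, 13^128≡21, 13^256≡41.
294 = 2 + 4 + 32 + 256, so 13^294 ≡ 69·61·81·41 ≡ 89 (mod 100).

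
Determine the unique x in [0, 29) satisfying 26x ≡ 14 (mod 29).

5

The inverse of 26 mod 29 is 19 (since 26·19 = 494 ≡ 1).
So x ≡ 19·14 = 266 ≡ 5 (mod 29).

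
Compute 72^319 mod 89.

By repeated squaring mod 89: 72^1≡72, 72^2≡22, 72^4≡39, 72^8≡8, 72^16≡64, 72^32≡2, 72^64≡4, 72^128≡16, 72^256≡78.
Since 319 = 1 + 2 + 4 + 8 + 16 + 32 + 256 in binary, 72^319 ≡ 72·22·39·8·64·2·78 ≡ 34 (mod 89).

34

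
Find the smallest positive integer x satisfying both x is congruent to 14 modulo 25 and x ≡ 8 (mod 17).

314

Since 17·3 ≡ 1 (mod 25), take x = 8 + 17·((14−8)·3 mod 25) = 8 + 17·18 = 314.
Check: 314 mod 25 = 14, 314 mod 17 = 8.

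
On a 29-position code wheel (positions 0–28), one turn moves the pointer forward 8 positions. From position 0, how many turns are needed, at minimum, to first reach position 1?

8·11 = 88 = 3·29 + 1, so 8⁻¹ ≡ 11 (mod 29).

11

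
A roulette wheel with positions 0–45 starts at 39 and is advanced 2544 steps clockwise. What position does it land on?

7

2544 − 55·46 = 14, so 2544 ≡ 14 (mod 46).
(39 + 14) mod 46 = 7.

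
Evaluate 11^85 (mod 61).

11

Successive squares of 11 mod 61: 11^1≡11, 11^2≡60, 11^4≡1, 11^8≡1, 11^16≡1, 11^32≡1, 11^64≡1.
Since 85 = 1 + 4 + 16 + 64 in binary, 11^85 ≡ 11·1·1·1 ≡ 11 (mod 61).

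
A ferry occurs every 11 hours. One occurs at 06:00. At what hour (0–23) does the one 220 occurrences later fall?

220·11 = 2420.
2420 mod 24 = 20 (since 100·24 = 2400).
(6 + 20) mod 24 = 2.

2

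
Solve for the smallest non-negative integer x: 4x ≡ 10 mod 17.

11

The inverse of 4 mod 17 is 13 (since 4·13 = 52 ≡ 1).
So x ≡ 13·10 = 130 ≡ 11 (mod 17).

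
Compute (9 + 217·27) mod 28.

217·27 = 5859.
Dividing 5859 by 28 gives quotient 209 and remainder 7.
(9 + 7) mod 28 = 16.

16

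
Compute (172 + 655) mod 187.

655 mod 187 = 94 (since 3·187 = 561).
(172 + 94) mod 187 = 79.

79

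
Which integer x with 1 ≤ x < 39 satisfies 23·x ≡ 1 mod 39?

39 = 1·23 + 16
23 = 1·16 + 7
16 = 2·7 + 2
7 = 3·2 + 1
2 = 2·1 + 0
Back-substituting gives 23·17 ≡ 1 (mod 39).

17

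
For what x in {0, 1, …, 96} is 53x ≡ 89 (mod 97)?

9

53⁻¹ ≡ 11 (mod 97) because 53·11 = 583 = 6·97 + 1.
Multiplying both sides by 11: x ≡ 11·89 = 979 ≡ 9 (mod 97).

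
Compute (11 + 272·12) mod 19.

7

272·12 = 3264.
Dividing 3264 by 19 gives quotient 171 and remainder 15.
(11 + 15) mod 19 = 7.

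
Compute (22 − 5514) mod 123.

43

5514 mod 123 = 102 (since 44·123 = 5412).
(22 − 102) mod 123 = 43.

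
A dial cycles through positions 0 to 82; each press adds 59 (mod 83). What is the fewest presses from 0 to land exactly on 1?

38

83 = 1·59 + 24
59 = 2·24 + 11
24 = 2·11 + 2
11 = 5·2 + 1
2 = 2·1 + 0
Back-substituting gives 59·38 ≡ 1 (mod 83).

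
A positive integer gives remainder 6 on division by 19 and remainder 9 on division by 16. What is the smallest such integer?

x ≡ 9 (mod 16) gives x ∈ {9, 25}.
The first of these with x mod 19 = 6 is 25.

25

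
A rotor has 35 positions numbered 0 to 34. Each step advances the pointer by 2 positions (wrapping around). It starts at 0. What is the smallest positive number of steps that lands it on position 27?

2⁻¹ ≡ 18 (mod 35) because 2·18 = 36 = 1·35 + 1.
Multiplying both sides by 18: x ≡ 18·27 = 486 ≡ 31 (mod 35).

31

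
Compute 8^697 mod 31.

Square-and-reduce mod 31: 8^1≡8, 8^2≡2, 8^4≡4, 8^8≡16, 8^16≡8, 8^32≡2, 8^64≡4, 8^128≡16, 8^256≡8, 8^512≡2.
697 = 1 + 8 + 16 + 32 + 128 + 512, so 8^697 ≡ 8·16·8·2·16·2 ≡ 2 (mod 31).

2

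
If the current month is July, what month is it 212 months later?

March

212 = 17·12 + 8, so 212 mod 12 = 8.
July + 8 months → March.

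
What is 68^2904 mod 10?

Last digits of 8^n: 8, 4, 2, 6 (period 4).
2904 mod 4 = 0, so the last digit matches 8^4 = 6.

6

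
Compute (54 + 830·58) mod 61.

830·58 = 48140.
48140 = 789·61 + 11, so 48140 mod 61 = 11.
(54 + 11) mod 61 = 4.

4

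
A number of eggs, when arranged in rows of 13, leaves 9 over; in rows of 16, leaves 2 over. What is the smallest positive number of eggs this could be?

178

x ≡ 9 (mod 13) gives x ∈ {9, 22, 35, 48, 61, 74, 87, 100, …}.
The first of these with x mod 16 = 2 is 178.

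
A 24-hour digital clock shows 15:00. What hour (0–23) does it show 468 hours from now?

3

468 − 19·24 = 12, so 468 ≡ 12 (mod 24).
(15 + 12) mod 24 = 3.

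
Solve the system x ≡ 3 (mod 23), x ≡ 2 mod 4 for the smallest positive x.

26

x ≡ 2 (mod 4) gives x ∈ {2, 6, 10, 14, 18, 22, 26}.
The first of these with x mod 23 = 3 is 26.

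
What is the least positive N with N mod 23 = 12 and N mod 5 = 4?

x ≡ 4 (mod 5) gives x ∈ {4, 9, 14, 19, 24, 29, 34, 39, …}.
The first of these with x mod 23 = 12 is 104.

104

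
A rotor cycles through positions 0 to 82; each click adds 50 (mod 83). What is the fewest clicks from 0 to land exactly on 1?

5

50·5 = 250 = 3·83 + 1, so 50⁻¹ ≡ 5 (mod 83).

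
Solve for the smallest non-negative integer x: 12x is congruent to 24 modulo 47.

The inverse of 12 mod 47 is 4 (since 12·4 = 48 ≡ 1).
Multiplying both sides by 4: x ≡ 4·24 = 96 ≡ 2 (mod 47).
Check: 12·2 = 24 = 0·47 + 24.

2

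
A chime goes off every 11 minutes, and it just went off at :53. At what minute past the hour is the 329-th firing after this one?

12

329·11 = 3619.
3619 = 60·60 + 19, so 3619 mod 60 = 19.
(53 + 19) mod 60 = 12.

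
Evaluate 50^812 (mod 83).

Successive squares of 50 mod 83: 50^1≡50, 50^2≡10, 50^4≡17, 50^8≡40, 50^16≡23, 50^32≡31, 50^64≡48, 50^128≡63, 50^256≡68, 50^512≡59.
812 = 4 + 8 + 32 + 256 + 512, so 50^812 ≡ 17·40·31·68·59 ≡ 27 (mod 83).

27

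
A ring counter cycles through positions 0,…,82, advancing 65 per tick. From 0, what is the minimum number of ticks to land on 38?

65⁻¹ ≡ 23 (mod 83) because 65·23 = 1495 = 18·83 + 1.
So x ≡ 23·38 = 874 ≡ 44 (mod 83).

44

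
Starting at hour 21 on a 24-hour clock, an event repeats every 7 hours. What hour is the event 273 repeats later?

273·7 = 1911.
1911 = 79·24 + 15, so 1911 mod 24 = 15.
(21 + 15) mod 24 = 12.

12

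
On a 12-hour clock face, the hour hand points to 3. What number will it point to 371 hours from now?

2

371 mod 12 = 11 (since 30·12 = 360).
3 + 11 → 2 on a 12-hour dial.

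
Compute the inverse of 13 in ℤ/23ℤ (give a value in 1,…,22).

13·16 = 208 = 9·23 + 1, so 13⁻¹ ≡ 16 (mod 23).

16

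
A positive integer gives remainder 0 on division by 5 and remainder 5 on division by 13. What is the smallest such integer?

5

x ≡ 0 (mod 5) gives x ∈ {0, 5}.
The first of these with x mod 13 = 5 is 5.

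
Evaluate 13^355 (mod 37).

18

Successive squares of 13 mod 37: 13^1≡13, 13^2≡21, 13^4≡34, 13^8≡9, 13^16≡7, 13^32≡12, 13^64≡33, 13^128≡16, 13^256≡34.
Since 355 = 1 + 2 + 32 + 64 + 256 in binary, 13^355 ≡ 13·21·12·33·34 ≡ 18 (mod 37).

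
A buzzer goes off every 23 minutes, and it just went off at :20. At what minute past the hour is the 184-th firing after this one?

184·23 = 4232.
Dividing 4232 by 60 gives quotient 70 and remainder 32.
(20 + 32) mod 60 = 52.

52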